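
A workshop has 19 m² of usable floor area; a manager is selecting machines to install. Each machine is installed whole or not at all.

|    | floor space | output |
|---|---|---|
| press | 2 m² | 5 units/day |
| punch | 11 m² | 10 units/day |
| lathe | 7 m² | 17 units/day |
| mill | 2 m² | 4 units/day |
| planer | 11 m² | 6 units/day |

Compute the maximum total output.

27

Take punch and lathe: floor space 11 + 7 = 18 ≤ 19, output 10 + 17 = 27.
No other feasible combination does better.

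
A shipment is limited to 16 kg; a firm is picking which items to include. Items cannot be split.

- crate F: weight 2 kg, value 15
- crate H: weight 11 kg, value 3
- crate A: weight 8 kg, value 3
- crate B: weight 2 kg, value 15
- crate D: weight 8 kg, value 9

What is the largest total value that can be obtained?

Treat it as a binary knapsack problem.
Allowing fractional choices, the relaxed optimum would be about 40.5, but items are indivisible.
crate F + crate B + crate D: weight 2 + 2 + 8 = 12 ≤ 16, value 15 + 15 + 9 = 39.
crate F + crate H + crate B: weight 2 + 11 + 2 = 15 ≤ 16, value 15 + 3 + 15 = 33.
crate F + crate A + crate B: weight 2 + 8 + 2 = 12 ≤ 16, value 15 + 3 + 15 = 33.
Best is crate F, crate B, and crate D with total value 39.

39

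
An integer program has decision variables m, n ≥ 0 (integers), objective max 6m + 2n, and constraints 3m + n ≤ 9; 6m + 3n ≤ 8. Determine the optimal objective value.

6

The continuous relaxation peaks at (1.33, 0) with value 8.00; rounding to a feasible lattice point costs some objective.
(m,n)=(1,0): 3·1+1·0=3≤9, 6·1+3·0=6≤8, objective 6.
(m,n)=(0,1): 3·0+1·1=1≤9, 6·0+3·1=3≤8, objective 2.
(m,n)=(0,0): 3·0+1·0=0≤9, 6·0+3·0=0≤8, objective 0.
Maximum is 6 at (m,n)=(1,0).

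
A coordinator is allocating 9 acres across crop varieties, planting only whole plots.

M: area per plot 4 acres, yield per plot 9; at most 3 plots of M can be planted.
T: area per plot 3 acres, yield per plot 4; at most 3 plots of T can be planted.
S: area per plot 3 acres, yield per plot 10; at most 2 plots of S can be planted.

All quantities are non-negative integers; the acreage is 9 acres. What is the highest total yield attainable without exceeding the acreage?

Take 1×T and 2×S: area 9 ≤ 9, yield 1·4 + 2·10 = 24.
S has the best ratio (10/3) and is taken to its limit of 2; remaining capacity is filled optimally with the others.

24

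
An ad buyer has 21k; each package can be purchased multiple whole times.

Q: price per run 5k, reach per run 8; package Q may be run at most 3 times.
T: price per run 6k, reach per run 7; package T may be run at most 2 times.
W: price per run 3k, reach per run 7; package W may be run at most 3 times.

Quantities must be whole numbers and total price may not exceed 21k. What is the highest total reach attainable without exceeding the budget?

3×Q and 2×W: price 21 ≤ 21, reach 3·8 + 2·7 = 38.
2×Q and 3×W: price 19 ≤ 21, reach 2·8 + 3·7 = 37.
Best is 38.

38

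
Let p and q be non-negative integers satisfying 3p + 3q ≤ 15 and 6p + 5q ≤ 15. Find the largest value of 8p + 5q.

(p,q)=(2,0): 3·2+3·0=6≤15, 6·2+5·0=12≤15, objective 16.
(p,q)=(1,1): 3·1+3·1=6≤15, 6·1+5·1=11≤15, objective 13.
(p,q)=(1,0): 3·1+3·0=3≤15, 6·1+5·0=6≤15, objective 8.
No feasible integer point exceeds 16.

16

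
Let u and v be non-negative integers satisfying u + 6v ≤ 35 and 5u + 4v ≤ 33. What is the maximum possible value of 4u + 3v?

The continuous relaxation peaks at (6.6, 0) with value 26.40; rounding to a feasible lattice point costs some objective.
(u,v)=(5,2): 1·5+6·2=17≤35, 5·5+4·2=33≤33, objective 26.
(u,v)=(4,3): 1·4+6·3=22≤35, 5·4+4·3=32≤33, objective 25.
(u,v)=(6,0): 1·6+6·0=6≤35, 5·6+4·0=30≤33, objective 24.
Maximum is 26 at (u,v)=(5,2).

26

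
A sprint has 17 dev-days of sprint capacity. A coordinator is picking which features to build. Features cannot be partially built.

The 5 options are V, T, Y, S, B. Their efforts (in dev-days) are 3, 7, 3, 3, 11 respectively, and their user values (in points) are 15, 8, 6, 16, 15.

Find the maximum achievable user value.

46

Treat it as a binary knapsack problem.
Take V, S, and B: effort 3 + 3 + 11 = 17 ≤ 17, user value 15 + 16 + 15 = 46.
No other feasible combination does better.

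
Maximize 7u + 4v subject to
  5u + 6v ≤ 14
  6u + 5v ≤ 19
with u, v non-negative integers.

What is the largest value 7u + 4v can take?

14

(u,v)=(2,0): 5·2+6·0=10≤14, 6·2+5·0=12≤19, objective 14.
(u,v)=(1,1): 5·1+6·1=11≤14, 6·1+5·1=11≤19, objective 11.
(u,v)=(1,0): 5·1+6·0=5≤14, 6·1+5·0=6≤19, objective 7.
The best lattice point is (2,0), giving 14.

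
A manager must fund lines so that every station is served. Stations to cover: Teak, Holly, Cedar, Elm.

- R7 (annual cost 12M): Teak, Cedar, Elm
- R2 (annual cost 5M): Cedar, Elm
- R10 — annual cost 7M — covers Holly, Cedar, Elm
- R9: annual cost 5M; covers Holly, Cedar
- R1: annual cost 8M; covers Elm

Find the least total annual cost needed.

17

Choose R7 and R9: together they cover Teak, Holly, Cedar, Elm — every station.
Total annual cost: 12 + 5 = 17.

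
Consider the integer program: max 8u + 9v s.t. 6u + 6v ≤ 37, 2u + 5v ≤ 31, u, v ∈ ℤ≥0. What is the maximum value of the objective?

54

(u,v)=(0,6): 6·0+6·6=36≤37, 2·0+5·6=30≤31, objective 54.
(u,v)=(1,5): 6·1+6·5=36≤37, 2·1+5·5=27≤31, objective 53.
(u,v)=(0,5): 6·0+6·5=30≤37, 2·0+5·5=25≤31, objective 45.
The best lattice point is (0,6), giving 54.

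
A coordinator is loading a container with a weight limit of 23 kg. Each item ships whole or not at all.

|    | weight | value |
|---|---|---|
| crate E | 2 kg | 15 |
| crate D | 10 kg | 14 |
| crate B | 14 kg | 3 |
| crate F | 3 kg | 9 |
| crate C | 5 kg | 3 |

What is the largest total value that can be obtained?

41

crate E + crate D + crate F + crate C: weight 2 + 10 + 3 + 5 = 20 ≤ 23, value 15 + 14 + 9 + 3 = 41.
crate E + crate D + crate F: weight 2 + 10 + 3 = 15 ≤ 23, value 15 + 14 + 9 = 38.
Best is crate E, crate D, crate F, and crate C with total value 41.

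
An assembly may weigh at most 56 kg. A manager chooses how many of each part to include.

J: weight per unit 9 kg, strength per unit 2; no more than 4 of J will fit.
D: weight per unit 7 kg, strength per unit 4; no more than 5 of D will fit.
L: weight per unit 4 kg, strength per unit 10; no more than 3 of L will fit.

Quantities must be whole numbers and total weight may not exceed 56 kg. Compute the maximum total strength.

This is a bounded integer knapsack.
L has the best ratio (10/4); taking only L gives at most 3×10 = 30 (stopped by the supply cap of 3).
Mixing does better — 1×J, 5×D, and 3×L: weight 56 ≤ 56, strength 1·2 + 5·4 + 3·10 = 52.

52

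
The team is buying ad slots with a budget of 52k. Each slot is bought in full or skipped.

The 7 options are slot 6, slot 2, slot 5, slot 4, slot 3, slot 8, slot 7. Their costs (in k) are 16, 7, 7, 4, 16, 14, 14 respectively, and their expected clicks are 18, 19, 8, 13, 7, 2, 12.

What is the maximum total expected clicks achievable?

This is a 0-1 knapsack instance.
Allowing fractional choices, the relaxed optimum would be about 71.8, but ad slots are indivisible.
slot 6 + slot 2 + slot 5 + slot 4 + slot 3: cost 16 + 7 + 7 + 4 + 16 = 50 ≤ 52, expected clicks 18 + 19 + 8 + 13 + 7 = 65.
slot 6 + slot 2 + slot 5 + slot 4 + slot 7: cost 16 + 7 + 7 + 4 + 14 = 48 ≤ 52, expected clicks 18 + 19 + 8 + 13 + 12 = 70.
slot 6 + slot 2 + slot 4 + slot 7: cost 16 + 7 + 4 + 14 = 41 ≤ 52, expected clicks 18 + 19 + 13 + 12 = 62.
Best is slot 6, slot 2, slot 5, slot 4, and slot 7 with total expected clicks 70.

70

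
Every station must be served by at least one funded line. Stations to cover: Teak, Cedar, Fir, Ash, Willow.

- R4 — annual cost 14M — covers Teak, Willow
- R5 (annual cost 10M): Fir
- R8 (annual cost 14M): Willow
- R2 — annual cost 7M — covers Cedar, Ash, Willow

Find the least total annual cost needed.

Choose R4, R5, and R2: together they cover Teak, Cedar, Fir, Ash, Willow — every station.
Total annual cost: 14 + 10 + 7 = 31.
No cover costs less than 31.

31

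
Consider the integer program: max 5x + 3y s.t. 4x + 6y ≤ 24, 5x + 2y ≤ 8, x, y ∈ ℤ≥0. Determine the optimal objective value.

(x,y)=(0,4): 4·0+6·4=24≤24, 5·0+2·4=8≤8, objective 12.
(x,y)=(0,3): 4·0+6·3=18≤24, 5·0+2·3=6≤8, objective 9.
The best lattice point is (0,4), giving 12.

12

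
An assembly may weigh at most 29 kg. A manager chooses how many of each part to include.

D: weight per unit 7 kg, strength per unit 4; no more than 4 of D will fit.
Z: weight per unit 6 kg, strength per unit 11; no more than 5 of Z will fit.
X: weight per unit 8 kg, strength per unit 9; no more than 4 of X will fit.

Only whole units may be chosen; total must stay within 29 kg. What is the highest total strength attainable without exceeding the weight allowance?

Take 4×Z: weight 24 ≤ 29, strength 4·11 = 44.
No other integer combination yields more.

44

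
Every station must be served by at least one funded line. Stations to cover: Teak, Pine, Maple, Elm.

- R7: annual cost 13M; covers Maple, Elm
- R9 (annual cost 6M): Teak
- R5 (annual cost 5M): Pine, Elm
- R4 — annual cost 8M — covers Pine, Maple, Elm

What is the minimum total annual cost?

14

The greedy cost-per-new-station heuristic would pick R5, R9, and R4 for 19, but a cheaper cover exists.
Choose R9 and R4: together they cover Teak, Pine, Maple, Elm — every station.
Total annual cost: 6 + 8 = 14.
No cover costs less than 14.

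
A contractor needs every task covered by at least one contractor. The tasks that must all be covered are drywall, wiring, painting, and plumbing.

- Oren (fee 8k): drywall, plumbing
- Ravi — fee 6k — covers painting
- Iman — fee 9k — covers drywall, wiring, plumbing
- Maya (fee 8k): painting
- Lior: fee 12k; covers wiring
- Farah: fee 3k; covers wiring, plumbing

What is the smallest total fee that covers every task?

This is a weighted set-cover instance.
Choose Ravi and Iman: together they cover drywall, wiring, painting, plumbing — every task.
Total fee: 6 + 9 = 15.

15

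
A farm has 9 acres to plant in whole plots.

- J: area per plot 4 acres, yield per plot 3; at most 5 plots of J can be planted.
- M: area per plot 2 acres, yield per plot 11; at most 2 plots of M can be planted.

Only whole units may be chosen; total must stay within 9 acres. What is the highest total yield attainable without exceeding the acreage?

This is a bounded integer knapsack.
2×M: area 4 ≤ 9, yield 2·11 = 22.
1×J and 2×M: area 8 ≤ 9, yield 1·3 + 2·11 = 25.
Best is 25.

25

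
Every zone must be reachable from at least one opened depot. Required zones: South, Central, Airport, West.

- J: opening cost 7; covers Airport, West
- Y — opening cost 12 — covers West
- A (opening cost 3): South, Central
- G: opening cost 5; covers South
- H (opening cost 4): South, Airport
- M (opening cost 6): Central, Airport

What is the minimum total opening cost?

This is an integer covering problem.
Choose J and A: together they cover South, Central, Airport, West — every zone.
Total opening cost: 7 + 3 = 10.
No cover costs less than 10.

10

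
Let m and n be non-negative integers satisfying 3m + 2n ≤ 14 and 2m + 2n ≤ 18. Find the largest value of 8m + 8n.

56

(m,n)=(0,7): 3·0+2·7=14≤14, 2·0+2·7=14≤18, objective 56.
(m,n)=(0,6): 3·0+2·6=12≤14, 2·0+2·6=12≤18, objective 48.
Maximum is 56 at (m,n)=(0,7).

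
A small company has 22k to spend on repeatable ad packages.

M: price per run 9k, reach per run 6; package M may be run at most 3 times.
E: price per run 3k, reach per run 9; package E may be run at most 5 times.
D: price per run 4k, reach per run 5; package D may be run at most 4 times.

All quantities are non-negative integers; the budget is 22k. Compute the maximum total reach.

50

This is a bounded integer knapsack.
E has the best ratio (9/3); taking only E gives at most 5×9 = 45 (stopped by the supply cap of 5).
Mixing does better — 5×E and 1×D: price 19 ≤ 22, reach 5·9 + 1·5 = 50.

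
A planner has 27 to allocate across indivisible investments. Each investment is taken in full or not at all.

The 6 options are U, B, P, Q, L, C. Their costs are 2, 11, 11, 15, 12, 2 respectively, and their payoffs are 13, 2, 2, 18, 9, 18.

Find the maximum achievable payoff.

49

Take U, Q, and C: cost 2 + 15 + 2 = 19 ≤ 27, payoff 13 + 18 + 18 = 49.
No other feasible combination does better.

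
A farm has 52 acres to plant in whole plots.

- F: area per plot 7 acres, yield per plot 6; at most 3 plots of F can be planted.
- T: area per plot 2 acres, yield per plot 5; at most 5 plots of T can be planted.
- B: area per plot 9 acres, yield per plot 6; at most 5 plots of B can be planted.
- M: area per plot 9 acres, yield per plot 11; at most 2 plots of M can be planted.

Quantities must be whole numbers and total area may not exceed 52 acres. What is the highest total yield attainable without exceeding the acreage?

T has the best ratio (5/2); taking only T gives at most 5×5 = 25 (stopped by the supply cap of 5).
Mixing does better — 2×F, 5×T, 1×B, and 2×M: area 51 ≤ 52, yield 2·6 + 5·5 + 1·6 + 2·11 = 65.

65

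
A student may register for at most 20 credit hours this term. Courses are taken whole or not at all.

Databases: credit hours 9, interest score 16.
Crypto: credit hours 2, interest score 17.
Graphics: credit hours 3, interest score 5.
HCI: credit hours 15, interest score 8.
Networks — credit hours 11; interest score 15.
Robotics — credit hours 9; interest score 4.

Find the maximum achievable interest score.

38

Take Databases, Crypto, and Graphics: credit hours 9 + 2 + 3 = 14 ≤ 20, interest score 16 + 17 + 5 = 38.
No other feasible combination does better.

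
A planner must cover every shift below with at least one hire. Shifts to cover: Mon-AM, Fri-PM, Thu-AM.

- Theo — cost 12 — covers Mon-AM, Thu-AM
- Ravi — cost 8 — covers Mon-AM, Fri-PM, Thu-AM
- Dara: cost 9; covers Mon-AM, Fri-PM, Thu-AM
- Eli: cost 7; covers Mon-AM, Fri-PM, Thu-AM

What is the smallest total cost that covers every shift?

Eli alone covers Mon-AM, Fri-PM, Thu-AM — every shift.
Total cost: 7.
No cover costs less than 7.

7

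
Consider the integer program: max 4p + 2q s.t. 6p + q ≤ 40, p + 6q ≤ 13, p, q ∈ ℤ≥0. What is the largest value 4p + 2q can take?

(p,q)=(6,1): 6·6+1·1=37≤40, 1·6+6·1=12≤13, objective 26.
(p,q)=(6,0): 6·6+1·0=36≤40, 1·6+6·0=6≤13, objective 24.
(p,q)=(5,1): 6·5+1·1=31≤40, 1·5+6·1=11≤13, objective 22.
Maximum is 26 at (p,q)=(6,1).

26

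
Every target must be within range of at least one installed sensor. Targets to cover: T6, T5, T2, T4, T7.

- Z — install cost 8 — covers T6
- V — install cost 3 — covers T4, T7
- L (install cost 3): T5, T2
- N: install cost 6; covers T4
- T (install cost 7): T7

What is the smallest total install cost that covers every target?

Choose Z, V, and L: together they cover T6, T5, T2, T4, T7 — every target.
Total install cost: 8 + 3 + 3 = 14.
No cover costs less than 14.

14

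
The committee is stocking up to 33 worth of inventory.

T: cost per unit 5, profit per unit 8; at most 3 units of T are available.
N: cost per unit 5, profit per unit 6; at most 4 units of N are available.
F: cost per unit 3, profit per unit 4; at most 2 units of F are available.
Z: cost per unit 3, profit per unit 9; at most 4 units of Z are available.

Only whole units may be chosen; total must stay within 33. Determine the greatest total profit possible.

68

2×T, 1×N, 2×F, and 4×Z: cost 33 ≤ 33, profit 2·8 + 1·6 + 2·4 + 4·9 = 66.
3×T, 2×F, and 4×Z: cost 33 ≤ 33, profit 3·8 + 2·4 + 4·9 = 68.
Best is 68.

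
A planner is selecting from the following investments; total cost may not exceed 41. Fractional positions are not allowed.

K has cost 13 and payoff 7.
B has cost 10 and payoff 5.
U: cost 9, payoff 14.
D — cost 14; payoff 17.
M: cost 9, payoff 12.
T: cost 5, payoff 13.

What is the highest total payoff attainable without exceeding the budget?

56

Allowing fractional choices, the relaxed optimum would be about 58.2, but investments are indivisible.
U + D + M + T: cost 9 + 14 + 9 + 5 = 37 ≤ 41, payoff 14 + 17 + 12 + 13 = 56.
K + U + D + T: cost 13 + 9 + 14 + 5 = 41 ≤ 41, payoff 7 + 14 + 17 + 13 = 51.
Best is U, D, M, and T with total payoff 56.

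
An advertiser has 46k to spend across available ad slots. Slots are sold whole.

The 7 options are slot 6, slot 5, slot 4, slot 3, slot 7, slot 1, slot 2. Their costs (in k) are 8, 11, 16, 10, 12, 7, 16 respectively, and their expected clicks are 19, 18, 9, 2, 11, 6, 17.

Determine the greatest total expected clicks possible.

Take slot 6, slot 5, slot 1, and slot 2: cost 8 + 11 + 7 + 16 = 42 ≤ 46, expected clicks 19 + 18 + 6 + 17 = 60.
No other feasible combination does better.

60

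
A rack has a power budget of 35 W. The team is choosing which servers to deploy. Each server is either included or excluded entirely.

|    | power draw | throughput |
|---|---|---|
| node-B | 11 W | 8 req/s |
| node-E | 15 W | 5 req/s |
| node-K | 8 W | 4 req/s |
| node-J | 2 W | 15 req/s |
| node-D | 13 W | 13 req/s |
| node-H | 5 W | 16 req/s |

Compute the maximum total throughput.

52

Allowing fractional choices, the relaxed optimum would be about 54.0, but servers are indivisible.
node-B + node-J + node-D + node-H: power draw 11 + 2 + 13 + 5 = 31 ≤ 35, throughput 8 + 15 + 13 + 16 = 52.
node-E + node-J + node-D + node-H: power draw 15 + 2 + 13 + 5 = 35 ≤ 35, throughput 5 + 15 + 13 + 16 = 49.
Best is node-B, node-J, node-D, and node-H with total throughput 52.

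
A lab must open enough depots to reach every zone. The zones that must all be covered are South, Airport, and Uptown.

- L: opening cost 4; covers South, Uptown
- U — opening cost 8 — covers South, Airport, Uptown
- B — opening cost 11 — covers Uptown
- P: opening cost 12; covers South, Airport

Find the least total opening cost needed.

This is a weighted set-cover instance.
The greedy cost-per-new-zone heuristic would pick L and U for 12, but a cheaper cover exists.
U alone covers South, Airport, Uptown — every zone.
Total opening cost: 8.
No cover costs less than 8.

8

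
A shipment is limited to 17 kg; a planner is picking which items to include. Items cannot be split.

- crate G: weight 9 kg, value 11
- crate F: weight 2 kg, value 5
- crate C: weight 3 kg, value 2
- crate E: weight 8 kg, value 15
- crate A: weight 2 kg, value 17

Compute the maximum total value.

crate G + crate F + crate C + crate A: weight 9 + 2 + 3 + 2 = 16 ≤ 17, value 11 + 5 + 2 + 17 = 35.
crate F + crate E + crate A: weight 2 + 8 + 2 = 12 ≤ 17, value 5 + 15 + 17 = 37.
crate F + crate C + crate E + crate A: weight 2 + 3 + 8 + 2 = 15 ≤ 17, value 5 + 2 + 15 + 17 = 39.
Best is crate F, crate C, crate E, and crate A with total value 39.

39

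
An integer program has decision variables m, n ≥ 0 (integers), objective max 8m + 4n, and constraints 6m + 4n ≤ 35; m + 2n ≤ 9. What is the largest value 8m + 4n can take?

44

Relaxing integrality, the LP optimum is 46.67 at (m,n) = (5.83, 0), which is not an integer point.
(m,n)=(5,1): 6·5+4·1=34≤35, 1·5+2·1=7≤9, objective 44.
(m,n)=(4,2): 6·4+4·2=32≤35, 1·4+2·2=8≤9, objective 40.
(m,n)=(5,0): 6·5+4·0=30≤35, 1·5+2·0=5≤9, objective 40.
(m,n)=(4,1): 6·4+4·1=28≤35, 1·4+2·1=6≤9, objective 36.
Maximum is 44 at (m,n)=(5,1).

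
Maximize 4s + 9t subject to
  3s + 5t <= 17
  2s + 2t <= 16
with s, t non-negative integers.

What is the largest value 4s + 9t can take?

The continuous relaxation peaks at (0, 3.4) with value 30.60; rounding to a feasible lattice point costs some objective.
(s,t)=(0,3): 3·0+5·3=15≤17, 2·0+2·3=6≤16, objective 27.
(s,t)=(1,2): 3·1+5·2=13≤17, 2·1+2·2=6≤16, objective 22.
(s,t)=(0,2): 3·0+5·2=10≤17, 2·0+2·2=4≤16, objective 18.
Maximum is 27 at (s,t)=(0,3).

27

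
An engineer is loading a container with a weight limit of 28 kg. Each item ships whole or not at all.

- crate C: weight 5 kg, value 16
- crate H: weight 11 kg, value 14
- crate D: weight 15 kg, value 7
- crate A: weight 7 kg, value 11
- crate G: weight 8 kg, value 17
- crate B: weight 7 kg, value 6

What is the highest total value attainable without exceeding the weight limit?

Allowing fractional choices, the relaxed optimum would be about 54.2, but items are indivisible.
crate C + crate A + crate G + crate B: weight 5 + 7 + 8 + 7 = 27 ≤ 28, value 16 + 11 + 17 + 6 = 50.
crate C + crate A + crate G: weight 5 + 7 + 8 = 20 ≤ 28, value 16 + 11 + 17 = 44.
crate C + crate H + crate G: weight 5 + 11 + 8 = 24 ≤ 28, value 16 + 14 + 17 = 47.
Best is crate C, crate A, crate G, and crate B with total value 50.

50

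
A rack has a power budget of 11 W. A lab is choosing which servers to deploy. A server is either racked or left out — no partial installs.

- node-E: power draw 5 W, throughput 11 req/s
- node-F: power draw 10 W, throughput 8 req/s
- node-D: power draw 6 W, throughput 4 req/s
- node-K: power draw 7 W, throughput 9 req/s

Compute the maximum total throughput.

15

Take node-E and node-D: power draw 5 + 6 = 11 ≤ 11, throughput 11 + 4 = 15.
No other feasible combination does better.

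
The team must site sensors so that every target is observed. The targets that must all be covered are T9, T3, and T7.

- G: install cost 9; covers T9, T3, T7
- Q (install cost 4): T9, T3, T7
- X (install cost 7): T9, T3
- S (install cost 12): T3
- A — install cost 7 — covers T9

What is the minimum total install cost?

4

Q alone covers T9, T3, T7 — every target.
Total install cost: 4.
No cover costs less than 4.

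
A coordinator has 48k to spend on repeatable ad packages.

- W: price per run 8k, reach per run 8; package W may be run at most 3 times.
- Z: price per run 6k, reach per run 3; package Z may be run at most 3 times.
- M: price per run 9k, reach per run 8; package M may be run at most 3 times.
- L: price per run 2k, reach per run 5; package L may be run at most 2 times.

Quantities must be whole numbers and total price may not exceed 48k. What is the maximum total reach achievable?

This is a bounded integer knapsack.
2×W, 3×M, and 2×L: price 47 ≤ 48, reach 2·8 + 3·8 + 2·5 = 50.
3×W, 2×M, and 2×L: price 46 ≤ 48, reach 3·8 + 2·8 + 2·5 = 50.
Best is 50.

50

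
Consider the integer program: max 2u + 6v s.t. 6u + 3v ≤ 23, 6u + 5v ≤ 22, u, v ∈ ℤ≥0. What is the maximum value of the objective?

The continuous relaxation peaks at (0, 4.4) with value 26.40; rounding to a feasible lattice point costs some objective.
(u,v)=(0,4): 6·0+3·4=12≤23, 6·0+5·4=20≤22, objective 24.
(u,v)=(1,3): 6·1+3·3=15≤23, 6·1+5·3=21≤22, objective 20.
(u,v)=(0,3): 6·0+3·3=9≤23, 6·0+5·3=15≤22, objective 18.
The best lattice point is (0,4), giving 24.

24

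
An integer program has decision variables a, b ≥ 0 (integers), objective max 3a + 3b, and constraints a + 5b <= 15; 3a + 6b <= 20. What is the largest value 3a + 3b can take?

Relaxing integrality, the LP optimum is 20.00 at (a,b) = (6.67, 0), which is not an integer point.
(a,b)=(6,0): 1·6+5·0=6≤15, 3·6+6·0=18≤20, objective 18.
(a,b)=(5,0): 1·5+5·0=5≤15, 3·5+6·0=15≤20, objective 15.
Maximum is 18 at (a,b)=(6,0).

18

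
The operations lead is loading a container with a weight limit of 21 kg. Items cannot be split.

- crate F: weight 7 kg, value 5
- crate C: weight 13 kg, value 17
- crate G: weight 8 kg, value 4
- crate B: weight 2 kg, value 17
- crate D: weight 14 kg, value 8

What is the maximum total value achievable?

34

crate C + crate B: weight 13 + 2 = 15 ≤ 21, value 17 + 17 = 34.
crate F + crate G + crate B: weight 7 + 8 + 2 = 17 ≤ 21, value 5 + 4 + 17 = 26.
Best is crate C and crate B with total value 34.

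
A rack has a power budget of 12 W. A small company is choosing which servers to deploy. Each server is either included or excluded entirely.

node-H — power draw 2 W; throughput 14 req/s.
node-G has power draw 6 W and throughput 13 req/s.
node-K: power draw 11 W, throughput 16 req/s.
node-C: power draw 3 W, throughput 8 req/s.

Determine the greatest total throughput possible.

node-H + node-G: power draw 2 + 6 = 8 ≤ 12, throughput 14 + 13 = 27.
node-H + node-C: power draw 2 + 3 = 5 ≤ 12, throughput 14 + 8 = 22.
node-H + node-G + node-C: power draw 2 + 6 + 3 = 11 ≤ 12, throughput 14 + 13 + 8 = 35.
Best is node-H, node-G, and node-C with total throughput 35.

35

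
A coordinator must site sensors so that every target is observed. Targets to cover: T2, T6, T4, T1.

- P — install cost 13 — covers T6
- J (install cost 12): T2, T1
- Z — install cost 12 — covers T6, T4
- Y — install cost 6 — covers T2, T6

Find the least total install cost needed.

24

This is an integer covering problem.
The greedy cost-per-new-target heuristic would pick Y, J, and Z for 30, but a cheaper cover exists.
Choose J and Z: together they cover T2, T6, T4, T1 — every target.
Total install cost: 12 + 12 = 24.
No cover costs less than 24.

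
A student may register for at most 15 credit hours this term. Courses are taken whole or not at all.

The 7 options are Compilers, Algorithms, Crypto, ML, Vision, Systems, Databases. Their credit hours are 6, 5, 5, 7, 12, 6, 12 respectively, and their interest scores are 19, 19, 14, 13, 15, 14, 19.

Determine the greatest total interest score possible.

This is a 0-1 knapsack instance.
Take Compilers and Algorithms: credit hours 6 + 5 = 11 ≤ 15, interest score 19 + 19 = 38.
No other feasible combination does better.

38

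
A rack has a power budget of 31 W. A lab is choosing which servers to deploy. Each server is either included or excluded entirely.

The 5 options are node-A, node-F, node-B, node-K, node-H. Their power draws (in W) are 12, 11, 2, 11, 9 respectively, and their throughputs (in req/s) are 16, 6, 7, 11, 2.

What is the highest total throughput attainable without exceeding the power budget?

34

Allowing fractional choices, the relaxed optimum would be about 37.3, but servers are indivisible.
node-A + node-F + node-B: power draw 12 + 11 + 2 = 25 ≤ 31, throughput 16 + 6 + 7 = 29.
node-A + node-K: power draw 12 + 11 = 23 ≤ 31, throughput 16 + 11 = 27.
node-A + node-B + node-K: power draw 12 + 2 + 11 = 25 ≤ 31, throughput 16 + 7 + 11 = 34.
Best is node-A, node-B, and node-K with total throughput 34.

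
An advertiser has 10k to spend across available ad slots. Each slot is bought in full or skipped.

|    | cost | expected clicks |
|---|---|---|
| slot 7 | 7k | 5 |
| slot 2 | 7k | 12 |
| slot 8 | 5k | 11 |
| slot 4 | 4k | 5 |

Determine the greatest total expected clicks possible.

16

Treat it as a binary knapsack problem.
slot 8: cost 5 ≤ 10, expected clicks 11.
slot 2: cost 7 ≤ 10, expected clicks 12.
slot 8 + slot 4: cost 5 + 4 = 9 ≤ 10, expected clicks 11 + 5 = 16.
Best is slot 8 and slot 4 with total expected clicks 16.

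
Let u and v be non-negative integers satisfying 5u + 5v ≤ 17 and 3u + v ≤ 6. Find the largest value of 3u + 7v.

21

(u,v)=(0,3) is feasible, giving 21.
(u,v)=(1,2) is feasible, giving 17.
The best lattice point is (0,3), giving 21.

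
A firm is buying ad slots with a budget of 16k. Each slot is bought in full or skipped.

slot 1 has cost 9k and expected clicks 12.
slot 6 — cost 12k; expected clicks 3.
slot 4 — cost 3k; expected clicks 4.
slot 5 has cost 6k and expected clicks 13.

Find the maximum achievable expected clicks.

Allowing fractional choices, the relaxed optimum would be about 26.3, but ad slots are indivisible.
slot 4 + slot 5: cost 3 + 6 = 9 ≤ 16, expected clicks 4 + 13 = 17.
slot 1 + slot 5: cost 9 + 6 = 15 ≤ 16, expected clicks 12 + 13 = 25.
slot 1 + slot 4: cost 9 + 3 = 12 ≤ 16, expected clicks 12 + 4 = 16.
Best is slot 1 and slot 5 with total expected clicks 25.

25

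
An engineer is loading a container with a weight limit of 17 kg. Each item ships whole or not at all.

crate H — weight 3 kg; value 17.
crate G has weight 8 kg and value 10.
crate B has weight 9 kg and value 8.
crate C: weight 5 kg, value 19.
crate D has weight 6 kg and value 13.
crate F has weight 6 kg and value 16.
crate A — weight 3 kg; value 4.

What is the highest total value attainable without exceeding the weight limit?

56

Take crate H, crate C, crate F, and crate A: weight 3 + 5 + 6 + 3 = 17 ≤ 17, value 17 + 19 + 16 + 4 = 56.
No other feasible combination does better.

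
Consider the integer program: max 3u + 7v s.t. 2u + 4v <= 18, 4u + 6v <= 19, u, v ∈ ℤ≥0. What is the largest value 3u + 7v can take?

21

The continuous relaxation peaks at (0, 3.17) with value 22.17; rounding to a feasible lattice point costs some objective.
(u,v)=(0,3): 2·0+4·3=12≤18, 4·0+6·3=18≤19, objective 21.
(u,v)=(1,2): 2·1+4·2=10≤18, 4·1+6·2=16≤19, objective 17.
(u,v)=(0,2): 2·0+4·2=8≤18, 4·0+6·2=12≤19, objective 14.
The best lattice point is (0,3), giving 21.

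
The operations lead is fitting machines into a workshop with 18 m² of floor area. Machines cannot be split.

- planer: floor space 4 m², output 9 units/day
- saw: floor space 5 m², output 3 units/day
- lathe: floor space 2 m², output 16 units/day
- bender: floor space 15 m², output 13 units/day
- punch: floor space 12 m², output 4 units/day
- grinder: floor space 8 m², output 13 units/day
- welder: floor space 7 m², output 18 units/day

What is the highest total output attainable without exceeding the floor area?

lathe + grinder + welder: floor space 2 + 8 + 7 = 17 ≤ 18, output 16 + 13 + 18 = 47.
planer + saw + lathe + welder: floor space 4 + 5 + 2 + 7 = 18 ≤ 18, output 9 + 3 + 16 + 18 = 46.
planer + lathe + welder: floor space 4 + 2 + 7 = 13 ≤ 18, output 9 + 16 + 18 = 43.
Best is lathe, grinder, and welder with total output 47.

47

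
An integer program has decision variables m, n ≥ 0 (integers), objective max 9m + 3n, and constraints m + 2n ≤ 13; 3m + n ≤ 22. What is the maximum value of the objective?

66

(m,n)=(7,1): 1·7+2·1=9≤13, 3·7+1·1=22≤22, objective 66.
(m,n)=(7,0): 1·7+2·0=7≤13, 3·7+1·0=21≤22, objective 63.
(m,n)=(6,2): 1·6+2·2=10≤13, 3·6+1·2=20≤22, objective 60.
Maximum is 66 at (m,n)=(7,1).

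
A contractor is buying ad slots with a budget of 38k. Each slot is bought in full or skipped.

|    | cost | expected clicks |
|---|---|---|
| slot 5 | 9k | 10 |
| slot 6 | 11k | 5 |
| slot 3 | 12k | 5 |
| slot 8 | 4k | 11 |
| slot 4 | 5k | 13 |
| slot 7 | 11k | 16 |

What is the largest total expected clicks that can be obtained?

50

slot 3 + slot 8 + slot 4 + slot 7: cost 12 + 4 + 5 + 11 = 32 ≤ 38, expected clicks 5 + 11 + 13 + 16 = 45.
slot 5 + slot 8 + slot 4 + slot 7: cost 9 + 4 + 5 + 11 = 29 ≤ 38, expected clicks 10 + 11 + 13 + 16 = 50.
slot 6 + slot 8 + slot 4 + slot 7: cost 11 + 4 + 5 + 11 = 31 ≤ 38, expected clicks 5 + 11 + 13 + 16 = 45.
Best is slot 5, slot 8, slot 4, and slot 7 with total expected clicks 50.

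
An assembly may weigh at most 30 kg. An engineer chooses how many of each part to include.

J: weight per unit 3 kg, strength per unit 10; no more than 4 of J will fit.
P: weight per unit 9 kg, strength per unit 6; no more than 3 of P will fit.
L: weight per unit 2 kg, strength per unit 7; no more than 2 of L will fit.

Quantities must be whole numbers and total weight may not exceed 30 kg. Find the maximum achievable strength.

60

4×J and 2×L: weight 16 ≤ 30, strength 4·10 + 2·7 = 54.
4×J, 1×P, and 2×L: weight 25 ≤ 30, strength 4·10 + 1·6 + 2·7 = 60.
Best is 60.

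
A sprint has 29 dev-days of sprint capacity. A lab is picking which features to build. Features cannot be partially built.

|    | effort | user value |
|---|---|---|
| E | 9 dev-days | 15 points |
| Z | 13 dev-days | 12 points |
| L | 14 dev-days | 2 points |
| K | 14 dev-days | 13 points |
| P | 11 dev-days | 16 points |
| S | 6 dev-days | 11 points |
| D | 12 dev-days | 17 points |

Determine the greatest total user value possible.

44

This is an integer program with binary decision variables.
E + P + S: effort 9 + 11 + 6 = 26 ≤ 29, user value 15 + 16 + 11 = 42.
E + S + D: effort 9 + 6 + 12 = 27 ≤ 29, user value 15 + 11 + 17 = 43.
P + S + D: effort 11 + 6 + 12 = 29 ≤ 29, user value 16 + 11 + 17 = 44.
Best is P, S, and D with total user value 44.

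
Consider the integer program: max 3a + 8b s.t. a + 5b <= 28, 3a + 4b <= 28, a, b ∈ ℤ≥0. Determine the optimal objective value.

46

(a,b)=(2,5) is feasible, giving 46.
(a,b)=(1,5) is feasible, giving 43.
The best lattice point is (2,5), giving 46.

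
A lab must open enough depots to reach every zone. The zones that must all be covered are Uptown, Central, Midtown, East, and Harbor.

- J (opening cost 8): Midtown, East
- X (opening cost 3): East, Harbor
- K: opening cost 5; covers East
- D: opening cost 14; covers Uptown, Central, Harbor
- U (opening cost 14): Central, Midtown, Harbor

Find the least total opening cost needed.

22

Choose J and D: together they cover Uptown, Central, Midtown, East, Harbor — every zone.
Total opening cost: 8 + 14 = 22.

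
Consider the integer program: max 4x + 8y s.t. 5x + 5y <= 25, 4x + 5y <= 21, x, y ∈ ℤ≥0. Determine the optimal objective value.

The continuous relaxation peaks at (0, 4.2) with value 33.60; rounding to a feasible lattice point costs some objective.
(x,y)=(0,4): 5·0+5·4=20≤25, 4·0+5·4=20≤21, objective 32.
(x,y)=(1,3): 5·1+5·3=20≤25, 4·1+5·3=19≤21, objective 28.
(x,y)=(0,3): 5·0+5·3=15≤25, 4·0+5·3=15≤21, objective 24.
Maximum is 32 at (x,y)=(0,4).

32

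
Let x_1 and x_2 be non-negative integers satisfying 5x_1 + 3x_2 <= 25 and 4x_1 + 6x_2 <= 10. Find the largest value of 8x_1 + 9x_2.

17

The continuous relaxation peaks at (2.5, 0) with value 20.00; rounding to a feasible lattice point costs some objective.
(x_1,x_2)=(1,1): 5·1+3·1=8≤25, 4·1+6·1=10≤10, objective 17.
(x_1,x_2)=(2,0): 5·2+3·0=10≤25, 4·2+6·0=8≤10, objective 16.
(x_1,x_2)=(0,1): 5·0+3·1=3≤25, 4·0+6·1=6≤10, objective 9.
The best lattice point is (1,1), giving 17.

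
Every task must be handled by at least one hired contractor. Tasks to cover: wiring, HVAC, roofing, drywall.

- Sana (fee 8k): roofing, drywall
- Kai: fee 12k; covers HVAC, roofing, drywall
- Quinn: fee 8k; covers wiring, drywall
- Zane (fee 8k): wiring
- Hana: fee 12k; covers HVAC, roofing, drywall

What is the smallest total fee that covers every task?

20

This is an integer covering problem.
The greedy cost-per-new-task heuristic would pick Sana, Quinn, and Kai for 28, but a cheaper cover exists.
Choose Kai and Quinn: together they cover wiring, HVAC, roofing, drywall — every task.
Total fee: 12 + 8 = 20.
No cover costs less than 20.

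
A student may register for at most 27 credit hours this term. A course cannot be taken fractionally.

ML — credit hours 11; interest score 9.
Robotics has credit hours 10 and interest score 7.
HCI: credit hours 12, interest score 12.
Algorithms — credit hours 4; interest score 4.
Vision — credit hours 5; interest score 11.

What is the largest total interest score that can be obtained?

Treat it as a binary knapsack problem.
Take Robotics, HCI, and Vision: credit hours 10 + 12 + 5 = 27 ≤ 27, interest score 7 + 12 + 11 = 30.
No other feasible combination does better.

30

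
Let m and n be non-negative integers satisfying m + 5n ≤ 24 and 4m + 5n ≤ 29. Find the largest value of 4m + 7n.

(m,n)=(2,4) is feasible, giving 36.
(m,n)=(3,3) is feasible, giving 33.
(m,n)=(1,4) is feasible, giving 32.
The best lattice point is (2,4), giving 36.

36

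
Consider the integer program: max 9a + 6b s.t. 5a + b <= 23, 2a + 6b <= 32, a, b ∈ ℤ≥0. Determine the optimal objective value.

The continuous relaxation peaks at (3.79, 4.07) with value 58.50; rounding to a feasible lattice point costs some objective.
(a,b)=(4,3): 5·4+1·3=23≤23, 2·4+6·3=26≤32, objective 54.
(a,b)=(3,4): 5·3+1·4=19≤23, 2·3+6·4=30≤32, objective 51.
(a,b)=(4,2): 5·4+1·2=22≤23, 2·4+6·2=20≤32, objective 48.
The best lattice point is (4,3), giving 54.

54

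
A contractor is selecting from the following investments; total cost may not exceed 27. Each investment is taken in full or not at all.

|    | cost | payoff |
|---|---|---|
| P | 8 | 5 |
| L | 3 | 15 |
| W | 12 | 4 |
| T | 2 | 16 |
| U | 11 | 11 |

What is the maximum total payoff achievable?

Take P, L, T, and U: cost 8 + 3 + 2 + 11 = 24 ≤ 27, payoff 5 + 15 + 16 + 11 = 47.
No other feasible combination does better.

47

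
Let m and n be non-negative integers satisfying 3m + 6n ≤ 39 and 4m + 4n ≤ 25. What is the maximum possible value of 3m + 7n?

42

The continuous relaxation peaks at (0, 6.25) with value 43.75; rounding to a feasible lattice point costs some objective.
(m,n)=(0,6): 3·0+6·6=36≤39, 4·0+4·6=24≤25, objective 42.
(m,n)=(1,5): 3·1+6·5=33≤39, 4·1+4·5=24≤25, objective 38.
Maximum is 42 at (m,n)=(0,6).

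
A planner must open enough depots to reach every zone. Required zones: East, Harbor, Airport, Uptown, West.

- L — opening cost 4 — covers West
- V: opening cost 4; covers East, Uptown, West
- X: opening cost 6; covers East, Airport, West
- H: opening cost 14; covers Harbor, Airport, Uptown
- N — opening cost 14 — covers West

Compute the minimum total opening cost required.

18

The greedy cost-per-new-zone heuristic would pick V, X, and H for 24, but a cheaper cover exists.
Choose V and H: together they cover East, Harbor, Airport, Uptown, West — every zone.
Total opening cost: 4 + 14 = 18.
No cover costs less than 18.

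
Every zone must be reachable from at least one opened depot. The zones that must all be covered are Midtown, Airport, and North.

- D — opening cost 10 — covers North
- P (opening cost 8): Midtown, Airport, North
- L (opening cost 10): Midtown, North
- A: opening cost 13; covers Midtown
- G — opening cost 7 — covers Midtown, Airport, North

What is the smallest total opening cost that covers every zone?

This is an integer covering problem.
G alone covers Midtown, Airport, North — every zone.
Total opening cost: 7.
No cover costs less than 7.

7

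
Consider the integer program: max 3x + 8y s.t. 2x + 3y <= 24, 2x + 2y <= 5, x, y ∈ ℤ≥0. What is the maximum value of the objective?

16

Relaxing integrality, the LP optimum is 20.00 at (x,y) = (0, 2.5), which is not an integer point.
(x,y)=(0,2): 2·0+3·2=6≤24, 2·0+2·2=4≤5, objective 16.
(x,y)=(1,1): 2·1+3·1=5≤24, 2·1+2·1=4≤5, objective 11.
The best lattice point is (0,2), giving 16.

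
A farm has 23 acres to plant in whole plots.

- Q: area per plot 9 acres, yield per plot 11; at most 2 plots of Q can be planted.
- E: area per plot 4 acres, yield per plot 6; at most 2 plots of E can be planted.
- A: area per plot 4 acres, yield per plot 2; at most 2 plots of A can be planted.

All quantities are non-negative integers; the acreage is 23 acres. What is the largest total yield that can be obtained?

Take 2×Q and 1×E: area 22 ≤ 23, yield 2·11 + 1·6 = 28.
No other integer combination yields more.

28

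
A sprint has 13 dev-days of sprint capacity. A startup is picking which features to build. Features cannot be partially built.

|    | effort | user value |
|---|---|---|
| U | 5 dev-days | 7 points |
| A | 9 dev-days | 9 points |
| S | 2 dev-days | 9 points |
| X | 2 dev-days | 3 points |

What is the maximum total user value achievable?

21

Allowing fractional choices, the relaxed optimum would be about 23.0, but features are indivisible.
U + S + X: effort 5 + 2 + 2 = 9 ≤ 13, user value 7 + 9 + 3 = 19.
A + S + X: effort 9 + 2 + 2 = 13 ≤ 13, user value 9 + 9 + 3 = 21.
Best is A, S, and X with total user value 21.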